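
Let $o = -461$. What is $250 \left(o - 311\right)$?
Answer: $-193000$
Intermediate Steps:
$250 \left(o - 311\right) = 250 \left(-461 - 311\right) = 250 \left(-772\right) = -193000$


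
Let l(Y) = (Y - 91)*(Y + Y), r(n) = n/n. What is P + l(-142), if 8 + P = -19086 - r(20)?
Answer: 47077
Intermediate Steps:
r(n) = 1
l(Y) = 2*Y*(-91 + Y) (l(Y) = (-91 + Y)*(2*Y) = 2*Y*(-91 + Y))
P = -19095 (P = -8 + (-19086 - 1*1) = -8 + (-19086 - 1) = -8 - 19087 = -19095)
P + l(-142) = -19095 + 2*(-142)*(-91 - 142) = -19095 + 2*(-142)*(-233) = -19095 + 66172 = 47077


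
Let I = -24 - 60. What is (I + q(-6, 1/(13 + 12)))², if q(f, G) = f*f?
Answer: 2304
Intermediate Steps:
q(f, G) = f²
I = -84
(I + q(-6, 1/(13 + 12)))² = (-84 + (-6)²)² = (-84 + 36)² = (-48)² = 2304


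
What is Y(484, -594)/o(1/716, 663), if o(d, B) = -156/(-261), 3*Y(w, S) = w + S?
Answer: -1595/26 ≈ -61.346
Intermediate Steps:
Y(w, S) = S/3 + w/3 (Y(w, S) = (w + S)/3 = (S + w)/3 = S/3 + w/3)
o(d, B) = 52/87 (o(d, B) = -156*(-1/261) = 52/87)
Y(484, -594)/o(1/716, 663) = ((⅓)*(-594) + (⅓)*484)/(52/87) = (-198 + 484/3)*(87/52) = -110/3*87/52 = -1595/26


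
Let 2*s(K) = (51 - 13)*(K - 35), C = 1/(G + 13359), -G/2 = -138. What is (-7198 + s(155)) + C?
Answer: -67056929/13635 ≈ -4918.0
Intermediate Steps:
G = 276 (G = -2*(-138) = 276)
C = 1/13635 (C = 1/(276 + 13359) = 1/13635 ≈ 7.3341e-5)
s(K) = -665 + 19*K (s(K) = ((51 - 13)*(K - 35))/2 = (38*(-35 + K))/2 = (-1330 + 38*K)/2 = -665 + 19*K)
(-7198 + s(155)) + C = (-7198 + (-665 + 19*155)) + 1/13635 = (-7198 + (-665 + 2945)) + 1/13635 = (-7198 + 2280) + 1/13635 = -4918 + 1/13635 = -67056929/13635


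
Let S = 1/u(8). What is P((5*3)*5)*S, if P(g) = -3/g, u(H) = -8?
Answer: 1/200 ≈ 0.0050000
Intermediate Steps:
S = -⅛ (S = 1/(-8) = -⅛ ≈ -0.12500)
P((5*3)*5)*S = -3/((5*3)*5)*(-⅛) = -3/(15*5)*(-⅛) = -3/75*(-⅛) = -3*1/75*(-⅛) = -1/25*(-⅛) = 1/200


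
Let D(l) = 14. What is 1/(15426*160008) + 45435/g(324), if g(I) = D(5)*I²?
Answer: 86532760889/2799033384672 ≈ 0.030915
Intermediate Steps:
g(I) = 14*I²
1/(15426*160008) + 45435/g(324) = 1/(15426*160008) + 45435/((14*324²)) = (1/15426)*(1/160008) + 45435/((14*104976)) = 1/2468283408 + 45435/1469664 = 1/2468283408 + 45435*(1/1469664) = 1/2468283408 + 15145/489888 = 86532760889/2799033384672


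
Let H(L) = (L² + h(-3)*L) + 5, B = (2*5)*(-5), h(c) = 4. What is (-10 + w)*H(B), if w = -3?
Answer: -29965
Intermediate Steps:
B = -50 (B = 10*(-5) = -50)
H(L) = 5 + L² + 4*L (H(L) = (L² + 4*L) + 5 = 5 + L² + 4*L)
(-10 + w)*H(B) = (-10 - 3)*(5 + (-50)² + 4*(-50)) = -13*(5 + 2500 - 200) = -13*2305 = -29965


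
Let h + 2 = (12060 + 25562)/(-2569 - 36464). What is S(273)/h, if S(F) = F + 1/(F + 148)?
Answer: -2243109411/24352324 ≈ -92.111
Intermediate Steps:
S(F) = F + 1/(148 + F)
h = -115688/39033 (h = -2 + (12060 + 25562)/(-2569 - 36464) = -2 + 37622/(-39033) = -2 + 37622*(-1/39033) = -2 - 37622/39033 = -115688/39033 ≈ -2.9639)
S(273)/h = ((1 + 273² + 148*273)/(148 + 273))/(-115688/39033) = ((1 + 74529 + 40404)/421)*(-39033/115688) = ((1/421)*114934)*(-39033/115688) = (114934/421)*(-39033/115688) = -2243109411/24352324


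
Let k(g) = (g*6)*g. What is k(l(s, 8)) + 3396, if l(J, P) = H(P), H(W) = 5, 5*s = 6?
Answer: 3546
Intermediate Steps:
s = 6/5 (s = (1/5)*6 = 6/5 ≈ 1.2000)
l(J, P) = 5
k(g) = 6*g**2 (k(g) = (6*g)*g = 6*g**2)
k(l(s, 8)) + 3396 = 6*5**2 + 3396 = 6*25 + 3396 = 150 + 3396 = 3546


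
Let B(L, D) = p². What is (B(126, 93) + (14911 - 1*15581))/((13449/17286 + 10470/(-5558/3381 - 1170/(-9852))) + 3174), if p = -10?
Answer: 209085060180/1353620073793 ≈ 0.15446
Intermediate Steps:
B(L, D) = 100 (B(L, D) = (-10)² = 100)
(B(126, 93) + (14911 - 1*15581))/((13449/17286 + 10470/(-5558/3381 - 1170/(-9852))) + 3174) = (100 + (14911 - 1*15581))/((13449/17286 + 10470/(-5558/3381 - 1170/(-9852))) + 3174) = (100 + (14911 - 15581))/((13449*(1/17286) + 10470/(-5558*1/3381 - 1170*(-1/9852))) + 3174) = (100 - 670)/((4483/5762 + 10470/(-794/483 + 195/1642)) + 3174) = -570/((4483/5762 + 10470/(-1209563/793086)) + 3174) = -570/((4483/5762 + 10470*(-793086/1209563)) + 3174) = -570/((4483/5762 - 8303610420/1209563) + 3174) = -570/(-47839980769111/6969502006 + 3174) = -570/(-25718781402067/6969502006) = -570*(-6969502006/25718781402067) = 209085060180/1353620073793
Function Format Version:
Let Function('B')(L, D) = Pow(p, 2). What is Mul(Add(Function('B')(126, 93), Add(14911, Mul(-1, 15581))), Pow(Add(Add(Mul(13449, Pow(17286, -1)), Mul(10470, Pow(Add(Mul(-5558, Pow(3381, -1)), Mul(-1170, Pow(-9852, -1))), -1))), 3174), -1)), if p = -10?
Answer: Rational(209085060180, 1353620073793) ≈ 0.15446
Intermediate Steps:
Function('B')(L, D) = 100 (Function('B')(L, D) = Pow(-10, 2) = 100)
Mul(Add(Function('B')(126, 93), Add(14911, Mul(-1, 15581))), Pow(Add(Add(Mul(13449, Pow(17286, -1)), Mul(10470, Pow(Add(Mul(-5558, Pow(3381, -1)), Mul(-1170, Pow(-9852, -1))), -1))), 3174), -1)) = Mul(Add(100, Add(14911, Mul(-1, 15581))), Pow(Add(Add(Mul(13449, Pow(17286, -1)), Mul(10470, Pow(Add(Mul(-5558, Pow(3381, -1)), Mul(-1170, Pow(-9852, -1))), -1))), 3174), -1)) = Mul(Add(100, Add(14911, -15581)), Pow(Add(Add(Mul(13449, Rational(1, 17286)), Mul(10470, Pow(Add(Mul(-5558, Rational(1, 3381)), Mul(-1170, Rational(-1, 9852))), -1))), 3174), -1)) = Mul(Add(100, -670), Pow(Add(Add(Rational(4483, 5762), Mul(10470, Pow(Add(Rational(-794, 483), Rational(195, 1642)), -1))), 3174), -1)) = Mul(-570, Pow(Add(Add(Rational(4483, 5762), Mul(10470, Pow(Rational(-1209563, 793086), -1))), 3174), -1)) = Mul(-570, Pow(Add(Add(Rational(4483, 5762), Mul(10470, Rational(-793086, 1209563))), 3174), -1)) = Mul(-570, Pow(Add(Add(Rational(4483, 5762), Rational(-8303610420, 1209563)), 3174), -1)) = Mul(-570, Pow(Add(Rational(-47839980769111, 6969502006), 3174), -1)) = Mul(-570, Pow(Rational(-25718781402067, 6969502006), -1)) = Mul(-570, Rational(-6969502006, 25718781402067)) = Rational(209085060180, 1353620073793)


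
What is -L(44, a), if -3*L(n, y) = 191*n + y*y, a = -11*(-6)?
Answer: 12760/3 ≈ 4253.3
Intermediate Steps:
a = 66
L(n, y) = -191*n/3 - y²/3 (L(n, y) = -(191*n + y*y)/3 = -(191*n + y²)/3 = -(y² + 191*n)/3 = -191*n/3 - y²/3)
-L(44, a) = -(-191/3*44 - ⅓*66²) = -(-8404/3 - ⅓*4356) = -(-8404/3 - 1452) = -1*(-12760/3) = 12760/3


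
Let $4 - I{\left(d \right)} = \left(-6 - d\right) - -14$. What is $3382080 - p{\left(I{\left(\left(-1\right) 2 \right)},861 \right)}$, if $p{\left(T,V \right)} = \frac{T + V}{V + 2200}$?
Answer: $\frac{10352546025}{3061} \approx 3.3821 \cdot 10^{6}$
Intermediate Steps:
$I{\left(d \right)} = -4 + d$ ($I{\left(d \right)} = 4 - \left(\left(-6 - d\right) - -14\right) = 4 - \left(\left(-6 - d\right) + 14\right) = 4 - \left(8 - d\right) = 4 + \left(-8 + d\right) = -4 + d$)
$p{\left(T,V \right)} = \frac{T + V}{2200 + V}$
$3382080 - p{\left(I{\left(\left(-1\right) 2 \right)},861 \right)} = 3382080 - \frac{\left(-4 - 2\right) + 861}{2200 + 861} = 3382080 - \frac{\left(-4 - 2\right) + 861}{3061} = 3382080 - \frac{-6 + 861}{3061} = 3382080 - \frac{1}{3061} \cdot 855 = 3382080 - \frac{855}{3061} = \frac{10352546025}{3061}$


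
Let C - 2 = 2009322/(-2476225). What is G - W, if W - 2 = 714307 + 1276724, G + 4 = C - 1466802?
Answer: -231415795531/66925 ≈ -3.4578e+6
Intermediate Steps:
C = 79544/66925 (C = 2 + 2009322/(-2476225) = 2 + 2009322*(-1/2476225) = 2 - 54306/66925 = 79544/66925 ≈ 1.1886)
G = -98165912006/66925 (G = -4 + (79544/66925 - 1466802) = -4 - 98165644306/66925 = -98165912006/66925 ≈ -1.4668e+6)
W = 1991033 (W = 2 + (714307 + 1276724) = 2 + 1991031 = 1991033)
G - W = -98165912006/66925 - 1*1991033 = -98165912006/66925 - 1991033 = -231415795531/66925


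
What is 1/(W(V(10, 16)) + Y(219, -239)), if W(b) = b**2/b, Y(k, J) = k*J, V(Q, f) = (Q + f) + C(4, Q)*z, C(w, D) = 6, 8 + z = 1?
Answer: -1/52357 ≈ -1.9100e-5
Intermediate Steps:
z = -7 (z = -8 + 1 = -7)
V(Q, f) = -42 + Q + f (V(Q, f) = (Q + f) + 6*(-7) = (Q + f) - 42 = -42 + Q + f)
Y(k, J) = J*k
W(b) = b
1/(W(V(10, 16)) + Y(219, -239)) = 1/((-42 + 10 + 16) - 239*219) = 1/(-16 - 52341) = 1/(-52357) = -1/52357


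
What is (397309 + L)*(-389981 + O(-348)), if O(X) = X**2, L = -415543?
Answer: 4902703218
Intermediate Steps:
(397309 + L)*(-389981 + O(-348)) = (397309 - 415543)*(-389981 + (-348)**2) = -18234*(-389981 + 121104) = -18234*(-268877) = 4902703218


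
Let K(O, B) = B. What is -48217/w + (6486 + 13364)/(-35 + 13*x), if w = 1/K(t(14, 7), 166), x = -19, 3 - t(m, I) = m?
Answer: -1128577027/141 ≈ -8.0041e+6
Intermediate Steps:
t(m, I) = 3 - m
w = 1/166 ≈ 0.0060241
-48217/w + (6486 + 13364)/(-35 + 13*x) = -48217/1/166 + (6486 + 13364)/(-35 + 13*(-19)) = -48217*166 + 19850/(-35 - 247) = -8004022 + 19850/(-282) = -8004022 + 19850*(-1/282) = -8004022 - 9925/141 = -1128577027/141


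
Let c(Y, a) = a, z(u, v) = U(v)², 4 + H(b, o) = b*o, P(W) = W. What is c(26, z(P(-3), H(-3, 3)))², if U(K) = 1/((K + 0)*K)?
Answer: 1/815730721 ≈ 1.2259e-9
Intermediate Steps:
U(K) = K⁻² (U(K) = 1/(K*K) = K⁻²)
H(b, o) = -4 + b*o
z(u, v) = v⁻⁴ (z(u, v) = (v⁻²)² = v⁻⁴)
c(26, z(P(-3), H(-3, 3)))² = ((-4 - 3*3)⁻⁴)² = ((-4 - 9)⁻⁴)² = ((-13)⁻⁴)² = (1/28561)² = 1/815730721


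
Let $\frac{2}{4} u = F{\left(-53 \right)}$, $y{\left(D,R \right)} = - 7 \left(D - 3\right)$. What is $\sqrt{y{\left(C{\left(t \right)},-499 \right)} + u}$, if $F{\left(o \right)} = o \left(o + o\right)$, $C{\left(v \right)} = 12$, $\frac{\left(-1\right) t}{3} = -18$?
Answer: $\sqrt{11173} \approx 105.7$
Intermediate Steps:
$t = 54$ ($t = \left(-3\right) \left(-18\right) = 54$)
$F{\left(o \right)} = 2 o^{2}$ ($F{\left(o \right)} = o 2 o = 2 o^{2}$)
$y{\left(D,R \right)} = 21 - 7 D$ ($y{\left(D,R \right)} = - 7 \left(-3 + D\right) = 21 - 7 D$)
$u = 11236$ ($u = 2 \cdot 2 \left(-53\right)^{2} = 2 \cdot 2 \cdot 2809 = 2 \cdot 5618 = 11236$)
$\sqrt{y{\left(C{\left(t \right)},-499 \right)} + u} = \sqrt{\left(21 - 84\right) + 11236} = \sqrt{-63 + 11236} = \sqrt{11173}$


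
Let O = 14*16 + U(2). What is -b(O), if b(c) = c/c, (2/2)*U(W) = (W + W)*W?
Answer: -1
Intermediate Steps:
U(W) = 2*W**2 (U(W) = (W + W)*W = (2*W)*W = 2*W**2)
O = 232 (O = 14*16 + 2*2**2 = 224 + 2*4 = 224 + 8 = 232)
b(c) = 1
-b(O) = -1*1 = -1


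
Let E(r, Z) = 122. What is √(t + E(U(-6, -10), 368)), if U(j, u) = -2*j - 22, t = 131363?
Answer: √131485 ≈ 362.61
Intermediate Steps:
U(j, u) = -22 - 2*j
√(t + E(U(-6, -10), 368)) = √(131363 + 122) = √131485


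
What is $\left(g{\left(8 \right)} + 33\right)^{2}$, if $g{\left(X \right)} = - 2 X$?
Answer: $289$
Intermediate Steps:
$\left(g{\left(8 \right)} + 33\right)^{2} = \left(\left(-2\right) 8 + 33\right)^{2} = \left(-16 + 33\right)^{2} = 17^{2} = 289$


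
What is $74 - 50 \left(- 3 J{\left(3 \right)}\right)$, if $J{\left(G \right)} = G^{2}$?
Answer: $1424$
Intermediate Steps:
$74 - 50 \left(- 3 J{\left(3 \right)}\right) = 74 - 50 \left(- 3 \cdot 3^{2}\right) = 74 - 50 \left(\left(-3\right) 9\right) = 74 - -1350 = 74 + 1350 = 1424$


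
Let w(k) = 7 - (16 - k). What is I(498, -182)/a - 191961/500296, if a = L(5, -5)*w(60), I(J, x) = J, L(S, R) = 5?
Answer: 66732451/42525160 ≈ 1.5692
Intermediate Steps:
w(k) = -9 + k (w(k) = 7 + (-16 + k) = -9 + k)
a = 255 (a = 5*(-9 + 60) = 5*51 = 255)
I(498, -182)/a - 191961/500296 = 498/255 - 191961/500296 = 498*(1/255) - 191961*1/500296 = 166/85 - 191961/500296 = 66732451/42525160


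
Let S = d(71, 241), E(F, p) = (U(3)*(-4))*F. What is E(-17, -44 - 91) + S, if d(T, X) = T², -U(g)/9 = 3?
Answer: 3205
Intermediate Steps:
U(g) = -27 (U(g) = -9*3 = -27)
E(F, p) = 108*F (E(F, p) = (-27*(-4))*F = 108*F)
S = 5041 (S = 71² = 5041)
E(-17, -44 - 91) + S = 108*(-17) + 5041 = -1836 + 5041 = 3205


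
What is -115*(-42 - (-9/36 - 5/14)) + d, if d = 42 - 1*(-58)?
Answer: 136085/28 ≈ 4860.2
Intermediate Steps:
d = 100 (d = 42 + 58 = 100)
-115*(-42 - (-9/36 - 5/14)) + d = -115*(-42 - (-9/36 - 5/14)) + 100 = -115*(-42 - (-9*1/36 - 5*1/14)) + 100 = -115*(-42 - (-¼ - 5/14)) + 100 = -115*(-42 - 1*(-17/28)) + 100 = -115*(-42 + 17/28) + 100 = -115*(-1159/28) + 100 = 133285/28 + 100 = 136085/28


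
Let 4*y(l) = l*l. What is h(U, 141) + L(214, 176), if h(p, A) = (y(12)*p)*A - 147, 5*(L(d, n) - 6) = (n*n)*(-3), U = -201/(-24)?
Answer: 237849/10 ≈ 23785.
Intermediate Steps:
y(l) = l**2/4 (y(l) = (l*l)/4 = l**2/4)
U = 67/8 (U = -201*(-1/24) = 67/8 ≈ 8.3750)
L(d, n) = 6 - 3*n**2/5 (L(d, n) = 6 + ((n*n)*(-3))/5 = 6 + (n**2*(-3))/5 = 6 + (-3*n**2)/5 = 6 - 3*n**2/5)
h(p, A) = -147 + 36*A*p (h(p, A) = (((1/4)*12**2)*p)*A - 147 = (((1/4)*144)*p)*A - 147 = (36*p)*A - 147 = 36*A*p - 147 = -147 + 36*A*p)
h(U, 141) + L(214, 176) = (-147 + 36*141*(67/8)) + (6 - 3/5*176**2) = (-147 + 85023/2) + (6 - 3/5*30976) = 84729/2 + (6 - 92928/5) = 84729/2 - 92898/5 = 237849/10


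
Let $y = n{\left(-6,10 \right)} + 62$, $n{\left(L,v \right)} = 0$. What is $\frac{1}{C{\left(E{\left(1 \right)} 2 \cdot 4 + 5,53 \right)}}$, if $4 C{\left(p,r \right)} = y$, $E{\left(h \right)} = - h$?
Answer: $\frac{2}{31} \approx 0.064516$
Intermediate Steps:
$y = 62$ ($y = 0 + 62 = 62$)
$C{\left(p,r \right)} = \frac{31}{2}$ ($C{\left(p,r \right)} = \frac{1}{4} \cdot 62 = \frac{31}{2}$)
$\frac{1}{C{\left(E{\left(1 \right)} 2 \cdot 4 + 5,53 \right)}} = \frac{1}{\frac{31}{2}} = \frac{2}{31}$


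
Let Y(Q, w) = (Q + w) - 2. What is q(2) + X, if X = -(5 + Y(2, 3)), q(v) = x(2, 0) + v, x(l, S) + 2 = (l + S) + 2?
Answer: -4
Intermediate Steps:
x(l, S) = S + l (x(l, S) = -2 + ((l + S) + 2) = -2 + ((S + l) + 2) = -2 + (2 + S + l) = S + l)
Y(Q, w) = -2 + Q + w
q(v) = 2 + v (q(v) = (0 + 2) + v = 2 + v)
X = -8 (X = -(5 + (-2 + 2 + 3)) = -(5 + 3) = -1*8 = -8)
q(2) + X = (2 + 2) - 8 = 4 - 8 = -4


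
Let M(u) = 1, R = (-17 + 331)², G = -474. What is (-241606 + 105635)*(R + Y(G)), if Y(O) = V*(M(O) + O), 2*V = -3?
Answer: -27005336281/2 ≈ -1.3503e+10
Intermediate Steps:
R = 98596 (R = 314² = 98596)
V = -3/2 (V = (½)*(-3) = -3/2 ≈ -1.5000)
Y(O) = -3/2 - 3*O/2 (Y(O) = -3*(1 + O)/2 = -3/2 - 3*O/2)
(-241606 + 105635)*(R + Y(G)) = (-241606 + 105635)*(98596 + (-3/2 - 3/2*(-474))) = -135971*(98596 + (-3/2 + 711)) = -135971*(98596 + 1419/2) = -135971*198611/2 = -27005336281/2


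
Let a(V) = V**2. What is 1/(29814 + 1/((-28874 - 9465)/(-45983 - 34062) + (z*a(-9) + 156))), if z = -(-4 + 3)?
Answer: 2715572/80962075043 ≈ 3.3541e-5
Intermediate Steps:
z = 1 (z = -1*(-1) = 1)
1/(29814 + 1/((-28874 - 9465)/(-45983 - 34062) + (z*a(-9) + 156))) = 1/(29814 + 1/((-28874 - 9465)/(-45983 - 34062) + (1*(-9)**2 + 156))) = 1/(29814 + 1/(-38339/(-80045) + (1*81 + 156))) = 1/(29814 + 1/(-38339*(-1/80045) + (81 + 156))) = 1/(29814 + 1/(5477/11435 + 237)) = 1/(29814 + 1/(2715572/11435)) = 1/(29814 + 11435/2715572) = 1/(80962075043/2715572) = 2715572/80962075043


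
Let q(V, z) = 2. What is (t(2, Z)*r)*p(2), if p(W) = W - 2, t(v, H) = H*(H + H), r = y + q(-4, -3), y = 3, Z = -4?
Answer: 0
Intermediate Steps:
r = 5 (r = 3 + 2 = 5)
t(v, H) = 2*H**2 (t(v, H) = H*(2*H) = 2*H**2)
p(W) = -2 + W
(t(2, Z)*r)*p(2) = ((2*(-4)**2)*5)*(-2 + 2) = ((2*16)*5)*0 = (32*5)*0 = 160*0 = 0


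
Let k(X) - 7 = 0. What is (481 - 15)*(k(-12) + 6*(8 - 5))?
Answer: 11650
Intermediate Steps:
k(X) = 7 (k(X) = 7 + 0 = 7)
(481 - 15)*(k(-12) + 6*(8 - 5)) = (481 - 15)*(7 + 6*(8 - 5)) = 466*(7 + 6*3) = 466*(7 + 18) = 466*25 = 11650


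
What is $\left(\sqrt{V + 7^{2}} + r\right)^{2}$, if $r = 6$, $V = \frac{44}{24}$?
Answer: $\frac{\left(36 + \sqrt{1830}\right)^{2}}{36} \approx 172.39$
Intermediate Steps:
$V = \frac{11}{6}$ ($V = 44 \cdot \frac{1}{24} = \frac{11}{6} \approx 1.8333$)
$\left(\sqrt{V + 7^{2}} + r\right)^{2} = \left(\sqrt{\frac{11}{6} + 7^{2}} + 6\right)^{2} = \left(\sqrt{\frac{11}{6} + 49} + 6\right)^{2} = \left(\sqrt{\frac{305}{6}} + 6\right)^{2} = \left(\frac{\sqrt{1830}}{6} + 6\right)^{2} = \left(6 + \frac{\sqrt{1830}}{6}\right)^{2}$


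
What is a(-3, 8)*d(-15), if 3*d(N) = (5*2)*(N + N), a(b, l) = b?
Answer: 300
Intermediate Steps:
d(N) = 20*N/3 (d(N) = ((5*2)*(N + N))/3 = (10*(2*N))/3 = (20*N)/3 = 20*N/3)
a(-3, 8)*d(-15) = -20*(-15) = -3*(-100) = 300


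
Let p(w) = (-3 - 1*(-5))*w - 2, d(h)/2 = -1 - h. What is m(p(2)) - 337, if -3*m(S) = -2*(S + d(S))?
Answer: -1019/3 ≈ -339.67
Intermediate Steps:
d(h) = -2 - 2*h (d(h) = 2*(-1 - h) = -2 - 2*h)
p(w) = -2 + 2*w (p(w) = (-3 + 5)*w - 2 = 2*w - 2 = -2 + 2*w)
m(S) = -4/3 - 2*S/3 (m(S) = -(-2)*(S + (-2 - 2*S))/3 = -(-2)*(-2 - S)/3 = -(4 + 2*S)/3 = -4/3 - 2*S/3)
m(p(2)) - 337 = (-4/3 - 2*(-2 + 2*2)/3) - 337 = (-4/3 - 2*(-2 + 4)/3) - 337 = (-4/3 - ⅔*2) - 337 = (-4/3 - 4/3) - 337 = -8/3 - 337 = -1019/3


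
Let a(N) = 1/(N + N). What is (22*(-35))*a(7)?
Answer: -55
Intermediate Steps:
a(N) = 1/(2*N)
(22*(-35))*a(7) = (22*(-35))*((1/2)/7) = -385/7 = -770*1/14 = -55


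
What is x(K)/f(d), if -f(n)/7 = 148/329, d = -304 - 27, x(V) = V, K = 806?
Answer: -18941/74 ≈ -255.96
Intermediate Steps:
d = -331
f(n) = -148/47 (f(n) = -1036/329 = -7*148/329 = -148/47)
x(K)/f(d) = 806/(-148/47) = 806*(-47/148) = -18941/74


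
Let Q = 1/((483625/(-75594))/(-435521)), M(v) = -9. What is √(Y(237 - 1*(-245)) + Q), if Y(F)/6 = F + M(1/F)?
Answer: 12*√4607240427245/96725 ≈ 266.29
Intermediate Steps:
Y(F) = -54 + 6*F (Y(F) = 6*(F - 9) = 6*(-9 + F) = -54 + 6*F)
Q = 32922774474/483625 (Q = 1/((483625*(-1/75594))*(-1/435521)) = 1/(-483625/75594*(-1/435521)) = 1/(483625/32922774474) = 32922774474/483625 ≈ 68075.)
√(Y(237 - 1*(-245)) + Q) = √((-54 + 6*(237 - 1*(-245))) + 32922774474/483625) = √((-54 + 6*(237 + 245)) + 32922774474/483625) = √((-54 + 6*482) + 32922774474/483625) = √((-54 + 2892) + 32922774474/483625) = √(2838 + 32922774474/483625) = √(34295302224/483625) = 12*√4607240427245/96725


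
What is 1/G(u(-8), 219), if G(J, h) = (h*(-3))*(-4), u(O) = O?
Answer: 1/2628 ≈ 0.00038052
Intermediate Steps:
G(J, h) = 12*h (G(J, h) = -3*h*(-4) = 12*h)
1/G(u(-8), 219) = 1/(12*219) = 1/2628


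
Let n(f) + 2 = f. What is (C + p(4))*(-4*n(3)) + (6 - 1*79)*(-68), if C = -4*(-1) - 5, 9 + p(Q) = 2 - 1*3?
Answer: 5008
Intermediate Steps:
p(Q) = -10 (p(Q) = -9 + (2 - 1*3) = -9 + (2 - 3) = -9 - 1 = -10)
n(f) = -2 + f
C = -1 (C = 4 - 5 = -1)
(C + p(4))*(-4*n(3)) + (6 - 1*79)*(-68) = (-1 - 10)*(-4*(-2 + 3)) + (6 - 1*79)*(-68) = -(-44) + (6 - 79)*(-68) = -11*(-4) - 73*(-68) = 44 + 4964 = 5008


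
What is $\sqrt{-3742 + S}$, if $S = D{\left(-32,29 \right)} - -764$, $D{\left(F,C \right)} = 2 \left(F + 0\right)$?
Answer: $39 i \sqrt{2} \approx 55.154 i$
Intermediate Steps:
$D{\left(F,C \right)} = 2 F$
$S = 700$ ($S = 2 \left(-32\right) - -764 = -64 + 764 = 700$)
$\sqrt{-3742 + S} = \sqrt{-3742 + 700} = \sqrt{-3042} = 39 i \sqrt{2}$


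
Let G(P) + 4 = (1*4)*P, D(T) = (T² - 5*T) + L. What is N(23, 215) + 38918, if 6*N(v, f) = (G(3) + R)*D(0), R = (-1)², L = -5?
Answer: 77821/2 ≈ 38911.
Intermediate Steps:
D(T) = -5 + T² - 5*T (D(T) = (T² - 5*T) - 5 = -5 + T² - 5*T)
G(P) = -4 + 4*P (G(P) = -4 + (1*4)*P = -4 + 4*P)
R = 1
N(v, f) = -15/2 (N(v, f) = (((-4 + 4*3) + 1)*(-5 + 0² - 5*0))/6 = (((-4 + 12) + 1)*(-5 + 0 + 0))/6 = ((8 + 1)*(-5))/6 = (9*(-5))/6 = (⅙)*(-45) = -15/2)
N(23, 215) + 38918 = -15/2 + 38918 = 77821/2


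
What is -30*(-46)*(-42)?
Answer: -57960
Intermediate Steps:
-30*(-46)*(-42) = 1380*(-42) = -57960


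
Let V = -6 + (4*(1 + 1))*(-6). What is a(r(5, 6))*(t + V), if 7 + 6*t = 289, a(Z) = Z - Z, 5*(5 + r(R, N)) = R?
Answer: 0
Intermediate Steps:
r(R, N) = -5 + R/5
a(Z) = 0
t = 47 (t = -7/6 + (⅙)*289 = -7/6 + 289/6 = 47)
V = -54 (V = -6 + (4*2)*(-6) = -6 + 8*(-6) = -6 - 48 = -54)
a(r(5, 6))*(t + V) = 0*(47 - 54) = 0*(-7) = 0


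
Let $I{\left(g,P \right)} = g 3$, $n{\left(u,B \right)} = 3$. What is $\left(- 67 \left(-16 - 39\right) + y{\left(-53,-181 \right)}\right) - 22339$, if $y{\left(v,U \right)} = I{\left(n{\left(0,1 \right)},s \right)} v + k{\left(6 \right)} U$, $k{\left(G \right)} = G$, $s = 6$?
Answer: $-20217$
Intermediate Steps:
$I{\left(g,P \right)} = 3 g$
$y{\left(v,U \right)} = 6 U + 9 v$ ($y{\left(v,U \right)} = 3 \cdot 3 v + 6 U = 9 v + 6 U = 6 U + 9 v$)
$\left(- 67 \left(-16 - 39\right) + y{\left(-53,-181 \right)}\right) - 22339 = \left(- 67 \left(-16 - 39\right) + \left(6 \left(-181\right) + 9 \left(-53\right)\right)\right) - 22339 = \left(\left(-67\right) \left(-55\right) - 1563\right) - 22339 = \left(3685 - 1563\right) - 22339 = 2122 - 22339 = -20217$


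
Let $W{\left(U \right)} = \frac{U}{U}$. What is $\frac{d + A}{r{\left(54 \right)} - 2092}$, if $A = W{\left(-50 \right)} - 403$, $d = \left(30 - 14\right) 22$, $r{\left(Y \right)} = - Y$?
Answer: $\frac{25}{1073} \approx 0.023299$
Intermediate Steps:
$d = 352$ ($d = 16 \cdot 22 = 352$)
$W{\left(U \right)} = 1$
$A = -402$ ($A = 1 - 403 = -402$)
$\frac{d + A}{r{\left(54 \right)} - 2092} = \frac{352 - 402}{\left(-1\right) 54 - 2092} = - \frac{50}{-54 - 2092} = - \frac{50}{-2146} = \left(-50\right) \left(- \frac{1}{2146}\right) = \frac{25}{1073}$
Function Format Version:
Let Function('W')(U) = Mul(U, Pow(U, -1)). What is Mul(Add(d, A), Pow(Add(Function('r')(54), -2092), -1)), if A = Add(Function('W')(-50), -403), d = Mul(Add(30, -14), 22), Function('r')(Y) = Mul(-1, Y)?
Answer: Rational(25, 1073) ≈ 0.023299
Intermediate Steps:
d = 352 (d = Mul(16, 22) = 352)
Function('W')(U) = 1
A = -402 (A = Add(1, -403) = -402)
Mul(Add(d, A), Pow(Add(Function('r')(54), -2092), -1)) = Mul(Add(352, -402), Pow(Add(Mul(-1, 54), -2092), -1)) = Mul(-50, Pow(Add(-54, -2092), -1)) = Mul(-50, Pow(-2146, -1)) = Mul(-50, Rational(-1, 2146)) = Rational(25, 1073)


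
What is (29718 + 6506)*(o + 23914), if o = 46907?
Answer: 2565419904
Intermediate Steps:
(29718 + 6506)*(o + 23914) = (29718 + 6506)*(46907 + 23914) = 36224*70821 = 2565419904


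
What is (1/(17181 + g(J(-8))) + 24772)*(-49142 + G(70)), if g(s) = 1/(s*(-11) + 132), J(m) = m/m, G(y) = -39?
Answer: -2532750702229165/2078902 ≈ -1.2183e+9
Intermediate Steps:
J(m) = 1
g(s) = 1/(132 - 11*s) (g(s) = 1/(-11*s + 132) = 1/(132 - 11*s))
(1/(17181 + g(J(-8))) + 24772)*(-49142 + G(70)) = (1/(17181 - 1/(-132 + 11*1)) + 24772)*(-49142 - 39) = (1/(17181 - 1/(-132 + 11)) + 24772)*(-49181) = (1/(17181 - 1/(-121)) + 24772)*(-49181) = (1/(17181 - 1*(-1/121)) + 24772)*(-49181) = (1/(17181 + 1/121) + 24772)*(-49181) = (1/(2078902/121) + 24772)*(-49181) = (121/2078902 + 24772)*(-49181) = (51498560465/2078902)*(-49181) = -2532750702229165/2078902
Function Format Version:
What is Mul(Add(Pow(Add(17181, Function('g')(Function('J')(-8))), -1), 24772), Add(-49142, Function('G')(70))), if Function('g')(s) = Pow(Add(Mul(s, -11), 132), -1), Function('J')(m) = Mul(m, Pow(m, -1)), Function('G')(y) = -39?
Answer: Rational(-2532750702229165, 2078902) ≈ -1.2183e+9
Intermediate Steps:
Function('J')(m) = 1
Function('g')(s) = Pow(Add(132, Mul(-11, s)), -1) (Function('g')(s) = Pow(Add(Mul(-11, s), 132), -1) = Pow(Add(132, Mul(-11, s)), -1))
Mul(Add(Pow(Add(17181, Function('g')(Function('J')(-8))), -1), 24772), Add(-49142, Function('G')(70))) = Mul(Add(Pow(Add(17181, Mul(-1, Pow(Add(-132, Mul(11, 1)), -1))), -1), 24772), Add(-49142, -39)) = Mul(Add(Pow(Add(17181, Mul(-1, Pow(Add(-132, 11), -1))), -1), 24772), -49181) = Mul(Add(Pow(Add(17181, Mul(-1, Pow(-121, -1))), -1), 24772), -49181) = Mul(Add(Pow(Add(17181, Mul(-1, Rational(-1, 121))), -1), 24772), -49181) = Mul(Add(Pow(Add(17181, Rational(1, 121)), -1), 24772), -49181) = Mul(Add(Pow(Rational(2078902, 121), -1), 24772), -49181) = Mul(Add(Rational(121, 2078902), 24772), -49181) = Mul(Rational(51498560465, 2078902), -49181) = Rational(-2532750702229165, 2078902)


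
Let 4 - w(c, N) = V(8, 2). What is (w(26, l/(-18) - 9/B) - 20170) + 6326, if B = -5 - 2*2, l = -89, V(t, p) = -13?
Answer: -13827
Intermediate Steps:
B = -9 (B = -5 - 4 = -9)
w(c, N) = 17 (w(c, N) = 4 - 1*(-13) = 4 + 13 = 17)
(w(26, l/(-18) - 9/B) - 20170) + 6326 = (17 - 20170) + 6326 = -20153 + 6326 = -13827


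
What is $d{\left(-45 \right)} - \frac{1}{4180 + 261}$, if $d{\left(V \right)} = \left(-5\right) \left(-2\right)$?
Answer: $\frac{44409}{4441} \approx 9.9998$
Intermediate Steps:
$d{\left(V \right)} = 10$
$d{\left(-45 \right)} - \frac{1}{4180 + 261} = 10 - \frac{1}{4180 + 261} = 10 - \frac{1}{4441} = \frac{44409}{4441}$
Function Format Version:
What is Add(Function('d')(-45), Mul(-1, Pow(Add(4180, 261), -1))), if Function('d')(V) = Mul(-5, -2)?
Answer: Rational(44409, 4441) ≈ 9.9998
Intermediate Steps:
Function('d')(V) = 10
Add(Function('d')(-45), Mul(-1, Pow(Add(4180, 261), -1))) = Add(10, Mul(-1, Pow(Add(4180, 261), -1))) = Add(10, Mul(-1, Pow(4441, -1))) = Add(10, Mul(-1, Rational(1, 4441))) = Add(10, Rational(-1, 4441)) = Rational(44409, 4441)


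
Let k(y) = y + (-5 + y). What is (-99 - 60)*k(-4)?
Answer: 2067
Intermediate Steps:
k(y) = -5 + 2*y
(-99 - 60)*k(-4) = (-99 - 60)*(-5 + 2*(-4)) = -159*(-5 - 8) = -159*(-13) = 2067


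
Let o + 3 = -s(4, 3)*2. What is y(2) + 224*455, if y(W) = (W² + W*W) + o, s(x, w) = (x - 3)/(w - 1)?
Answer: 101924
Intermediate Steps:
s(x, w) = (-3 + x)/(-1 + w)
o = -4 (o = -3 - (-3 + 4)/(-1 + 3)*2 = -3 - 1/2*2 = -3 - 1*½*2 = -3 - ½*2 = -3 - 1 = -4)
y(W) = -4 + 2*W² (y(W) = (W² + W*W) - 4 = (W² + W²) - 4 = 2*W² - 4 = -4 + 2*W²)
y(2) + 224*455 = (-4 + 2*2²) + 224*455 = (-4 + 2*4) + 101920 = (-4 + 8) + 101920 = 4 + 101920 = 101924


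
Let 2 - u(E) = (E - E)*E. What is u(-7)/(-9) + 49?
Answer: 439/9 ≈ 48.778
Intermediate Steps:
u(E) = 2 (u(E) = 2 - (E - E)*E = 2 - 0*E = 2 - 1*0 = 2 + 0 = 2)
u(-7)/(-9) + 49 = 2/(-9) + 49 = 2*(-⅑) + 49 = -2/9 + 49 = 439/9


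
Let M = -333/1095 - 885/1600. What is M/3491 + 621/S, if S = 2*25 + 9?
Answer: 10128243897/962287168 ≈ 10.525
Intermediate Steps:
M = -4005/4672 (M = -333*1/1095 - 885*1/1600 = -111/365 - 177/320 = -4005/4672 ≈ -0.85723)
S = 59 (S = 50 + 9 = 59)
M/3491 + 621/S = -4005/4672/3491 + 621/59 = -4005/4672*1/3491 + 621*(1/59) = -4005/16309952 + 621/59 = 10128243897/962287168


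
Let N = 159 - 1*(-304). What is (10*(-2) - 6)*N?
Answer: -12038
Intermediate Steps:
N = 463 (N = 159 + 304 = 463)
(10*(-2) - 6)*N = (10*(-2) - 6)*463 = (-20 - 6)*463 = -26*463 = -12038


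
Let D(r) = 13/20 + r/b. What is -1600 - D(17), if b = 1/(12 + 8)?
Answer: -38813/20 ≈ -1940.7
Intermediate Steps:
b = 1/20 ≈ 0.050000
D(r) = 13/20 + 20*r (D(r) = 13/20 + r/(1/20) = 13*(1/20) + r*20 = 13/20 + 20*r)
-1600 - D(17) = -1600 - (13/20 + 20*17) = -1600 - (13/20 + 340) = -1600 - 1*6813/20 = -1600 - 6813/20 = -38813/20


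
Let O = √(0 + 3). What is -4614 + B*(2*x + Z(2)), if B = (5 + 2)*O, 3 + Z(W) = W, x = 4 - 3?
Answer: -4614 + 7*√3 ≈ -4601.9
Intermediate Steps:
O = √3 ≈ 1.7320
x = 1
Z(W) = -3 + W
B = 7*√3 (B = (5 + 2)*√3 = 7*√3 ≈ 12.124)
-4614 + B*(2*x + Z(2)) = -4614 + (7*√3)*(2*1 + (-3 + 2)) = -4614 + (7*√3)*(2 - 1) = -4614 + (7*√3)*1 = -4614 + 7*√3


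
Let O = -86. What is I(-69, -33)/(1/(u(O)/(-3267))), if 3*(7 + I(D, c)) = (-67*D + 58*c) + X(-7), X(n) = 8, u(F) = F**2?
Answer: -19939616/9801 ≈ -2034.4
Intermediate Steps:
I(D, c) = -13/3 - 67*D/3 + 58*c/3 (I(D, c) = -7 + ((-67*D + 58*c) + 8)/3 = -7 + (8 - 67*D + 58*c)/3 = -7 + (8/3 - 67*D/3 + 58*c/3) = -13/3 - 67*D/3 + 58*c/3)
I(-69, -33)/(1/(u(O)/(-3267))) = (-13/3 - 67/3*(-69) + (58/3)*(-33))/(1/((-86)**2/(-3267))) = (-13/3 + 1541 - 638)/(1/(7396*(-1/3267))) = 2696/(3*(1/(-7396/3267))) = 2696/(3*(-3267/7396)) = (2696/3)*(-7396/3267) = -19939616/9801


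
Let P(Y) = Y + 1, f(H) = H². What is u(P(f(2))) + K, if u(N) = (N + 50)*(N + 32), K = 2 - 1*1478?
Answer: 559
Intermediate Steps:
K = -1476 (K = 2 - 1478 = -1476)
P(Y) = 1 + Y
u(N) = (32 + N)*(50 + N) (u(N) = (50 + N)*(32 + N) = (32 + N)*(50 + N))
u(P(f(2))) + K = (1600 + (1 + 2²)² + 82*(1 + 2²)) - 1476 = (1600 + (1 + 4)² + 82*(1 + 4)) - 1476 = (1600 + 5² + 82*5) - 1476 = (1600 + 25 + 410) - 1476 = 2035 - 1476 = 559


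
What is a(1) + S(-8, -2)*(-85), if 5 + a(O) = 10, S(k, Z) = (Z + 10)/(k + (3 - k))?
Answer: -665/3 ≈ -221.67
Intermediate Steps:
S(k, Z) = 10/3 + Z/3 (S(k, Z) = (10 + Z)/3 = (10 + Z)*(⅓) = 10/3 + Z/3)
a(O) = 5 (a(O) = -5 + 10 = 5)
a(1) + S(-8, -2)*(-85) = 5 + (10/3 + (⅓)*(-2))*(-85) = 5 + (10/3 - ⅔)*(-85) = 5 + (8/3)*(-85) = 5 - 680/3 = -665/3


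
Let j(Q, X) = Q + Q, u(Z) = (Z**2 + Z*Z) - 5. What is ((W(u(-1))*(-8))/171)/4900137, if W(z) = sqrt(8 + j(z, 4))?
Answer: -8*sqrt(2)/837923427 ≈ -1.3502e-8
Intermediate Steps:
u(Z) = -5 + 2*Z**2 (u(Z) = (Z**2 + Z**2) - 5 = 2*Z**2 - 5 = -5 + 2*Z**2)
j(Q, X) = 2*Q
W(z) = sqrt(8 + 2*z)
((W(u(-1))*(-8))/171)/4900137 = ((sqrt(8 + 2*(-5 + 2*(-1)**2))*(-8))/171)/4900137 = ((sqrt(8 + 2*(-5 + 2*1))*(-8))*(1/171))*(1/4900137) = ((sqrt(8 + 2*(-5 + 2))*(-8))*(1/171))*(1/4900137) = ((sqrt(8 + 2*(-3))*(-8))*(1/171))*(1/4900137) = ((sqrt(8 - 6)*(-8))*(1/171))*(1/4900137) = ((sqrt(2)*(-8))*(1/171))*(1/4900137) = (-8*sqrt(2)*(1/171))*(1/4900137) = -8*sqrt(2)/171*(1/4900137) = -8*sqrt(2)/837923427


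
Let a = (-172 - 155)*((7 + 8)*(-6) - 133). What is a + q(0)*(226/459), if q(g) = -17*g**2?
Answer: 72921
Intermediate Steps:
a = 72921 (a = -327*(15*(-6) - 133) = -327*(-90 - 133) = -327*(-223) = 72921)
a + q(0)*(226/459) = 72921 + (-17*0**2)*(226/459) = 72921 + (-17*0)*(226*(1/459)) = 72921 + 0*(226/459) = 72921 + 0 = 72921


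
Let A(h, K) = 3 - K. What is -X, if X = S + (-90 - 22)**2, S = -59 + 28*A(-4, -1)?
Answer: -12597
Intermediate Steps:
S = 53 (S = -59 + 28*(3 - 1*(-1)) = -59 + 28*(3 + 1) = -59 + 28*4 = -59 + 112 = 53)
X = 12597 (X = 53 + (-90 - 22)**2 = 53 + (-112)**2 = 53 + 12544 = 12597)
-X = -1*12597 = -12597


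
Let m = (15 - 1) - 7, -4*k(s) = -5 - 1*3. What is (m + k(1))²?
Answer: 81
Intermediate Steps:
k(s) = 2 (k(s) = -(-5 - 1*3)/4 = -(-5 - 3)/4 = -¼*(-8) = 2)
m = 7 (m = 14 - 7 = 7)
(m + k(1))² = (7 + 2)² = 9² = 81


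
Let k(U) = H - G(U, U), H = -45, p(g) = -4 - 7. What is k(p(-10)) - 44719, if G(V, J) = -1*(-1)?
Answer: -44765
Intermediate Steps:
G(V, J) = 1
p(g) = -11
k(U) = -46 (k(U) = -45 - 1*1 = -45 - 1 = -46)
k(p(-10)) - 44719 = -46 - 44719 = -44765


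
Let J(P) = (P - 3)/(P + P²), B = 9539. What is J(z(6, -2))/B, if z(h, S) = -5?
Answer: -2/47695 ≈ -4.1933e-5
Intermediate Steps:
J(P) = (-3 + P)/(P + P²)
J(z(6, -2))/B = ((-3 - 5)/((-5)*(1 - 5)))/9539 = -⅕*(-8)/(-4)*(1/9539) = -⅕*(-¼)*(-8)*(1/9539) = -⅖*1/9539 = -2/47695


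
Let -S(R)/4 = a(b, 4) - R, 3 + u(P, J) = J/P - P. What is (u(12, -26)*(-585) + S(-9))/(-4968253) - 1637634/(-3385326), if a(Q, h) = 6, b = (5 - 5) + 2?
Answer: 2700795338869/5606385351826 ≈ 0.48174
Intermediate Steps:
b = 2 (b = 0 + 2 = 2)
u(P, J) = -3 - P + J/P (u(P, J) = -3 + (J/P - P) = -3 + (-P + J/P) = -3 - P + J/P)
S(R) = -24 + 4*R (S(R) = -4*(6 - R) = -24 + 4*R)
(u(12, -26)*(-585) + S(-9))/(-4968253) - 1637634/(-3385326) = ((-3 - 1*12 - 26/12)*(-585) + (-24 + 4*(-9)))/(-4968253) - 1637634/(-3385326) = ((-3 - 12 - 26*1/12)*(-585) + (-24 - 36))*(-1/4968253) - 1637634*(-1/3385326) = ((-3 - 12 - 13/6)*(-585) - 60)*(-1/4968253) + 272939/564221 = (-103/6*(-585) - 60)*(-1/4968253) + 272939/564221 = (20085/2 - 60)*(-1/4968253) + 272939/564221 = (19965/2)*(-1/4968253) + 272939/564221 = -19965/9936506 + 272939/564221 = 2700795338869/5606385351826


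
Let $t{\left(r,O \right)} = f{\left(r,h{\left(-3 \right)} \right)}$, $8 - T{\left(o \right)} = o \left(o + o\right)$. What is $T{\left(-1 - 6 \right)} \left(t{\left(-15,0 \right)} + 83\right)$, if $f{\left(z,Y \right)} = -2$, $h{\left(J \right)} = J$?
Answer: $-7290$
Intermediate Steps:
$T{\left(o \right)} = 8 - 2 o^{2}$ ($T{\left(o \right)} = 8 - o \left(o + o\right) = 8 - o 2 o = 8 - 2 o^{2}$)
$t{\left(r,O \right)} = -2$
$T{\left(-1 - 6 \right)} \left(t{\left(-15,0 \right)} + 83\right) = \left(8 - 2 \left(-1 - 6\right)^{2}\right) \left(-2 + 83\right) = \left(8 - 2 \left(-1 - 6\right)^{2}\right) 81 = \left(8 - 2 \left(-7\right)^{2}\right) 81 = \left(8 - 98\right) 81 = \left(-90\right) 81 = -7290$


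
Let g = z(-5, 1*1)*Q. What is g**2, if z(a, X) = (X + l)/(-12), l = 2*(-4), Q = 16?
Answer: 784/9 ≈ 87.111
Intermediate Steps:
l = -8
z(a, X) = 2/3 - X/12 (z(a, X) = (X - 8)/(-12) = (-8 + X)*(-1/12) = 2/3 - X/12)
g = 28/3 (g = (2/3 - 1/12)*16 = (7/12)*16 = 28/3 ≈ 9.3333)
g**2 = (28/3)**2 = 784/9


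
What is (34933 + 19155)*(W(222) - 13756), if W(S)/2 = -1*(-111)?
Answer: -732026992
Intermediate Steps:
W(S) = 222 (W(S) = 2*(-1*(-111)) = 2*111 = 222)
(34933 + 19155)*(W(222) - 13756) = (34933 + 19155)*(222 - 13756) = 54088*(-13534) = -732026992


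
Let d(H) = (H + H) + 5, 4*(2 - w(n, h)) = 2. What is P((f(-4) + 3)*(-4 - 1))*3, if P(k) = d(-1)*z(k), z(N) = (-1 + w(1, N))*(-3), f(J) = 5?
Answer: -27/2 ≈ -13.500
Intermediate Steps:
w(n, h) = 3/2 (w(n, h) = 2 - ¼*2 = 2 - ½ = 3/2)
d(H) = 5 + 2*H (d(H) = 2*H + 5 = 5 + 2*H)
z(N) = -3/2 (z(N) = (-1 + 3/2)*(-3) = (½)*(-3) = -3/2)
P(k) = -9/2 (P(k) = (5 + 2*(-1))*(-3/2) = (5 - 2)*(-3/2) = 3*(-3/2) = -9/2)
P((f(-4) + 3)*(-4 - 1))*3 = -9/2*3 = -27/2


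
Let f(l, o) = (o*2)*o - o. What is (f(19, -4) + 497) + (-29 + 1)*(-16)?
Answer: 981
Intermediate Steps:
f(l, o) = -o + 2*o**2 (f(l, o) = (2*o)*o - o = 2*o**2 - o = -o + 2*o**2)
(f(19, -4) + 497) + (-29 + 1)*(-16) = (-4*(-1 + 2*(-4)) + 497) + (-29 + 1)*(-16) = (-4*(-1 - 8) + 497) - 28*(-16) = (-4*(-9) + 497) + 448 = (36 + 497) + 448 = 533 + 448 = 981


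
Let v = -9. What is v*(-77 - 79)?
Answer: 1404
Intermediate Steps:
v*(-77 - 79) = -9*(-77 - 79) = -9*(-156) = 1404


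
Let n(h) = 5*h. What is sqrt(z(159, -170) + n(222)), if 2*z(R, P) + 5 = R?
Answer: sqrt(1187) ≈ 34.453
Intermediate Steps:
z(R, P) = -5/2 + R/2
sqrt(z(159, -170) + n(222)) = sqrt((-5/2 + (1/2)*159) + 5*222) = sqrt((-5/2 + 159/2) + 1110) = sqrt(77 + 1110) = sqrt(1187)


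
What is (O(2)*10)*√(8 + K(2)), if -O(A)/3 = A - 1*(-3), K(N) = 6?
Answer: -150*√14 ≈ -561.25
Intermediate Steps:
O(A) = -9 - 3*A (O(A) = -3*(A - 1*(-3)) = -3*(A + 3) = -3*(3 + A) = -9 - 3*A)
(O(2)*10)*√(8 + K(2)) = ((-9 - 3*2)*10)*√(8 + 6) = ((-9 - 6)*10)*√14 = (-15*10)*√14 = -150*√14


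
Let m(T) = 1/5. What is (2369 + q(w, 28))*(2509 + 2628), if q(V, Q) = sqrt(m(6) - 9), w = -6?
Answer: 12169553 + 10274*I*sqrt(55)/5 ≈ 1.217e+7 + 15239.0*I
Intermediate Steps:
m(T) = 1/5
q(V, Q) = 2*I*sqrt(55)/5 (q(V, Q) = sqrt(1/5 - 9) = sqrt(-44/5) = 2*I*sqrt(55)/5)
(2369 + q(w, 28))*(2509 + 2628) = (2369 + 2*I*sqrt(55)/5)*(2509 + 2628) = (2369 + 2*I*sqrt(55)/5)*5137 = 12169553 + 10274*I*sqrt(55)/5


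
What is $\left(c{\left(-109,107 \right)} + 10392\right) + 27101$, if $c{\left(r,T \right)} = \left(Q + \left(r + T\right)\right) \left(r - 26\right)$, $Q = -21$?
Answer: $40598$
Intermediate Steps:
$c{\left(r,T \right)} = \left(-26 + r\right) \left(-21 + T + r\right)$ ($c{\left(r,T \right)} = \left(-21 + \left(r + T\right)\right) \left(r - 26\right) = \left(-21 + \left(T + r\right)\right) \left(-26 + r\right) = \left(-21 + T + r\right) \left(-26 + r\right) = \left(-26 + r\right) \left(-21 + T + r\right)$)
$\left(c{\left(-109,107 \right)} + 10392\right) + 27101 = \left(\left(546 + \left(-109\right)^{2} - -5123 - 2782 + 107 \left(-109\right)\right) + 10392\right) + 27101 = \left(\left(546 + 11881 + 5123 - 2782 - 11663\right) + 10392\right) + 27101 = \left(3105 + 10392\right) + 27101 = 13497 + 27101 = 40598$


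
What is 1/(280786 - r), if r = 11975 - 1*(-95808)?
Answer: 1/173003 ≈ 5.7802e-6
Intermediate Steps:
r = 107783 (r = 11975 + 95808 = 107783)
1/(280786 - r) = 1/(280786 - 1*107783) = 1/(280786 - 107783) = 1/173003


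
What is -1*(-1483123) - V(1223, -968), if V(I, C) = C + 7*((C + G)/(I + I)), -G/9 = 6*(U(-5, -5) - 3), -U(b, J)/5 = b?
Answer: 1815050839/1223 ≈ 1.4841e+6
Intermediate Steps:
U(b, J) = -5*b
G = -1188 (G = -54*(-5*(-5) - 3) = -54*(25 - 3) = -54*22 = -9*132 = -1188)
V(I, C) = C + 7*(-1188 + C)/(2*I) (V(I, C) = C + 7*((C - 1188)/(I + I)) = C + 7*((-1188 + C)/((2*I))) = C + 7*((-1188 + C)*(1/(2*I))) = C + 7*((-1188 + C)/(2*I)) = C + 7*(-1188 + C)/(2*I))
-1*(-1483123) - V(1223, -968) = -1*(-1483123) - (-4158 + (7/2)*(-968) - 968*1223)/1223 = 1483123 - (-4158 - 3388 - 1183864)/1223 = 1483123 - (-1191410)/1223 = 1483123 - 1*(-1191410/1223) = 1483123 + 1191410/1223 = 1815050839/1223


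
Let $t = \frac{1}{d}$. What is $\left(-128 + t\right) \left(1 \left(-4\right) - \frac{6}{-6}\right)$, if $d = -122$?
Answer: $\frac{46851}{122} \approx 384.02$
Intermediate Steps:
$t = - \frac{1}{122}$ ($t = \frac{1}{-122} = - \frac{1}{122} \approx -0.0081967$)
$\left(-128 + t\right) \left(1 \left(-4\right) - \frac{6}{-6}\right) = \left(-128 - \frac{1}{122}\right) \left(1 \left(-4\right) - \frac{6}{-6}\right) = - \frac{15617 \left(-4 - -1\right)}{122} = - \frac{15617 \left(-4 + 1\right)}{122} = \left(- \frac{15617}{122}\right) \left(-3\right) = \frac{46851}{122}$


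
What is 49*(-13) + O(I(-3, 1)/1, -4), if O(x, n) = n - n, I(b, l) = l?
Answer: -637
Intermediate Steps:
O(x, n) = 0
49*(-13) + O(I(-3, 1)/1, -4) = 49*(-13) + 0 = -637 + 0 = -637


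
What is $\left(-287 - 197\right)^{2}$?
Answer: $234256$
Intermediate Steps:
$\left(-287 - 197\right)^{2} = \left(-484\right)^{2} = 234256$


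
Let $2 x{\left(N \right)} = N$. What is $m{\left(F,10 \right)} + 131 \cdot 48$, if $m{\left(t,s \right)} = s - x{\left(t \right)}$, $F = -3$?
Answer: $\frac{12599}{2} \approx 6299.5$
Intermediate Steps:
$x{\left(N \right)} = \frac{N}{2}$
$m{\left(t,s \right)} = s - \frac{t}{2}$
$m{\left(F,10 \right)} + 131 \cdot 48 = \left(10 - - \frac{3}{2}\right) + 131 \cdot 48 = \left(10 + \frac{3}{2}\right) + 6288 = \frac{23}{2} + 6288 = \frac{12599}{2}$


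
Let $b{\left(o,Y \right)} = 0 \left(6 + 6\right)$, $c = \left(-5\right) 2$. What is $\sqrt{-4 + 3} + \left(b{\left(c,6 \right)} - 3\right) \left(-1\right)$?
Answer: $3 + i \approx 3.0 + 1.0 i$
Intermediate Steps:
$c = -10$
$b{\left(o,Y \right)} = 0$ ($b{\left(o,Y \right)} = 0 \cdot 12 = 0$)
$\sqrt{-4 + 3} + \left(b{\left(c,6 \right)} - 3\right) \left(-1\right) = \sqrt{-4 + 3} + \left(0 - 3\right) \left(-1\right) = \sqrt{-1} + \left(0 - 3\right) \left(-1\right) = i - -3 = i + 3 = 3 + i$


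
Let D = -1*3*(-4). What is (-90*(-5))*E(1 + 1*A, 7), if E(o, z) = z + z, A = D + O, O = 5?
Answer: 6300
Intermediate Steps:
D = 12 (D = -3*(-4) = 12)
A = 17 (A = 12 + 5 = 17)
E(o, z) = 2*z
(-90*(-5))*E(1 + 1*A, 7) = (-90*(-5))*(2*7) = 450*14 = 6300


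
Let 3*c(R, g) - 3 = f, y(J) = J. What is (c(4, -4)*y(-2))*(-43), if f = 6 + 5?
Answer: 1204/3 ≈ 401.33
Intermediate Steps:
f = 11
c(R, g) = 14/3 (c(R, g) = 1 + (⅓)*11 = 1 + 11/3 = 14/3)
(c(4, -4)*y(-2))*(-43) = ((14/3)*(-2))*(-43) = -28/3*(-43) = 1204/3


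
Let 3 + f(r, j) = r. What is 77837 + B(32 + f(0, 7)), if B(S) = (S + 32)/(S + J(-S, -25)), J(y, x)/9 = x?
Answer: 15255991/196 ≈ 77837.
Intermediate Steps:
J(y, x) = 9*x
f(r, j) = -3 + r
B(S) = (32 + S)/(-225 + S) (B(S) = (S + 32)/(S + 9*(-25)) = (32 + S)/(S - 225) = (32 + S)/(-225 + S))
77837 + B(32 + f(0, 7)) = 77837 + (32 + (32 + (-3 + 0)))/(-225 + (32 + (-3 + 0))) = 77837 + (32 + (32 - 3))/(-225 + (32 - 3)) = 77837 + (32 + 29)/(-225 + 29) = 77837 + 61/(-196) = 77837 - 1/196*61 = 77837 - 61/196 = 15255991/196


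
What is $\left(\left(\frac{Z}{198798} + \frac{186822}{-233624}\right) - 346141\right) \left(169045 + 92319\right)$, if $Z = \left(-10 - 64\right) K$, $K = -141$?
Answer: $- \frac{4607171485237148609}{50925421} \approx -9.0469 \cdot 10^{10}$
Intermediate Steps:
$Z = 10434$ ($Z = \left(-10 - 64\right) \left(-141\right) = \left(-74\right) \left(-141\right) = 10434$)
$\left(\left(\frac{Z}{198798} + \frac{186822}{-233624}\right) - 346141\right) \left(169045 + 92319\right) = \left(\left(\frac{10434}{198798} + \frac{186822}{-233624}\right) - 346141\right) \left(169045 + 92319\right) = \left(\left(10434 \cdot \frac{1}{198798} + 186822 \left(- \frac{1}{233624}\right)\right) - 346141\right) 261364 = \left(\left(\frac{1739}{33133} - \frac{93411}{116812}\right) - 346141\right) 261364 = \left(- \frac{2891850595}{3870331996} - 346141\right) 261364 = \left(- \frac{1339683479278031}{3870331996}\right) 261364 = - \frac{4607171485237148609}{50925421}$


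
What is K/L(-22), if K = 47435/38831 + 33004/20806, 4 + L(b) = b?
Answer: -11012189/101970206 ≈ -0.10799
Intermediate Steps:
L(b) = -4 + b
K = 11012189/3921931 (K = 47435*(1/38831) + 33004*(1/20806) = 47435/38831 + 16502/10403 = 11012189/3921931 ≈ 2.8078)
K/L(-22) = 11012189/(3921931*(-4 - 22)) = (11012189/3921931)/(-26) = (11012189/3921931)*(-1/26) = -11012189/101970206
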